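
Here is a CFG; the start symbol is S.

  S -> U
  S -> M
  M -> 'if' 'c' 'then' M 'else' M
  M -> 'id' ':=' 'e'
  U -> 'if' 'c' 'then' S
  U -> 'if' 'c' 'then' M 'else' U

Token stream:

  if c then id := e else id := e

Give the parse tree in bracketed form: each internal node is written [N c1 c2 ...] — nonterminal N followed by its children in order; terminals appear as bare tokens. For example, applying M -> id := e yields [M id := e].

[S [M if c then [M id := e] else [M id := e]]]

S
M
if c then M else M
if c then id := e else M
if c then id := e else id := e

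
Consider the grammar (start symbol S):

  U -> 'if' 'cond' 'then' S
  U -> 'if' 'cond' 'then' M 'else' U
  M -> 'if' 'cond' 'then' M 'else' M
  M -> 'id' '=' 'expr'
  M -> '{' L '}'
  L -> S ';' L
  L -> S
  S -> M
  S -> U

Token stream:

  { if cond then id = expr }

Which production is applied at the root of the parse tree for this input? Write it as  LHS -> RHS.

[S [M { [L [S [U if cond then [S [M id = expr]]]]] }]]

S -> M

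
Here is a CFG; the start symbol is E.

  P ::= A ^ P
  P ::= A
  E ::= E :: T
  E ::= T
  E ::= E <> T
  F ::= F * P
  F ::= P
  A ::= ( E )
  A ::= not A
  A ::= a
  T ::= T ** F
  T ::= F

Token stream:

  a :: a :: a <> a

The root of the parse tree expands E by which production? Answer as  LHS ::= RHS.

E ::= E <> T

[E [E [E [E [T [F [P [A a]]]]] :: [T [F [P [A a]]]]] :: [T [F [P [A a]]]]] <> [T [F [P [A a]]]]]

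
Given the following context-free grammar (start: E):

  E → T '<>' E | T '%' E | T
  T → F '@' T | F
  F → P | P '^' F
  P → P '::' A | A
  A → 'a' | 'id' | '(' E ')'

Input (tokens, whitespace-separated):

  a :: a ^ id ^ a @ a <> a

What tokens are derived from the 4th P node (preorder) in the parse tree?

a

[E [T [F [P [P [A a]] :: [A a]] ^ [F [P [A id]] ^ [F [P [A a]]]]] @ [T [F [P [A a]]]]] <> [E [T [F [P [A a]]]]]]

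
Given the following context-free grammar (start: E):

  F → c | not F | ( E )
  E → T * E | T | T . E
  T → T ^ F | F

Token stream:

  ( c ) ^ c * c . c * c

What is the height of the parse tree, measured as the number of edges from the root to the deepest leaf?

7

[E [T [T [F ( [E [T [F c]]] )]] ^ [F c]] * [E [T [F c]] . [E [T [F c]] * [E [T [F c]]]]]]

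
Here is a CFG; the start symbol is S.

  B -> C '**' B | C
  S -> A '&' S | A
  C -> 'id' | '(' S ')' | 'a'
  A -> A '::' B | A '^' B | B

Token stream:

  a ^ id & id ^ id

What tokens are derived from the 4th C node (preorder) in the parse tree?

id

[S [A [A [B [C a]]] ^ [B [C id]]] & [S [A [A [B [C id]]] ^ [B [C id]]]]]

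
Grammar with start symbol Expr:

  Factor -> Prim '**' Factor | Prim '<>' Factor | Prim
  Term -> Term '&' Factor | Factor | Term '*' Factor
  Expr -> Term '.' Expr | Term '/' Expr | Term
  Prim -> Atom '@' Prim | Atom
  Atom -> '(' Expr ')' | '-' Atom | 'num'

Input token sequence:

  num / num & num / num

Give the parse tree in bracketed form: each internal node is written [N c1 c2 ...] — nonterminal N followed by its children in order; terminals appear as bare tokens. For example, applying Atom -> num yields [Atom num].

[Expr [Term [Factor [Prim [Atom num]]]] / [Expr [Term [Term [Factor [Prim [Atom num]]]] & [Factor [Prim [Atom num]]]] / [Expr [Term [Factor [Prim [Atom num]]]]]]]

Expr
Term / Expr
Factor / Expr
Prim / Expr
Atom / Expr
num / Expr
num / Term / Expr
num / Term & Factor / Expr
num / Factor & Factor / Expr
num / Prim & Factor / Expr
num / Atom & Factor / Expr
num / num & Factor / Expr
num / num & Prim / Expr
num / num & Atom / Expr
num / num & num / Expr
num / num & num / Term
num / num & num / Factor
num / num & num / Prim
num / num & num / Atom
num / num & num / num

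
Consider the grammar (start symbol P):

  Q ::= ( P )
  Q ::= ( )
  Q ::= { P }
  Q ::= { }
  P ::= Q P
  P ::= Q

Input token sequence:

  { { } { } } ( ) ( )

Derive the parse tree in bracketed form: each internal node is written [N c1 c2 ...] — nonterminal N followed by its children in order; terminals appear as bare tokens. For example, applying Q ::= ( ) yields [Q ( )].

P
Q P
{ P } P
{ Q P } P
{ { } P } P
{ { } Q } P
{ { } { } } P
{ { } { } } Q P
{ { } { } } ( ) P
{ { } { } } ( ) Q
{ { } { } } ( ) ( )

[P [Q { [P [Q { }] [P [Q { }]]] }] [P [Q ( )] [P [Q ( )]]]]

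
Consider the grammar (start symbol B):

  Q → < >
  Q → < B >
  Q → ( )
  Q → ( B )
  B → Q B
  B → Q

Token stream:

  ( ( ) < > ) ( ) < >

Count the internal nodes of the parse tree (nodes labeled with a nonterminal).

[B [Q ( [B [Q ( )] [B [Q < >]]] )] [B [Q ( )] [B [Q < >]]]]

10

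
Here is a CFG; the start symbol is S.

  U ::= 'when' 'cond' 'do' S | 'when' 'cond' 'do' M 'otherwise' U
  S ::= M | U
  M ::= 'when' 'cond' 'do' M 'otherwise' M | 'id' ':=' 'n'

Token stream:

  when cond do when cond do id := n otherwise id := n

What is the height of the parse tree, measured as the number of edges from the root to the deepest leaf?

5

[S [U when cond do [S [M when cond do [M id := n] otherwise [M id := n]]]]]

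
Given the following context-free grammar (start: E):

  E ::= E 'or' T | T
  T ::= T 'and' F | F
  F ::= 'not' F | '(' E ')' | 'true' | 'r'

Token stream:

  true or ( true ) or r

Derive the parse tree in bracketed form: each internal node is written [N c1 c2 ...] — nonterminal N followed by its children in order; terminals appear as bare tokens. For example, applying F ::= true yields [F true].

E
E or T
E or T or T
T or T or T
F or T or T
true or T or T
true or F or T
true or ( E ) or T
true or ( T ) or T
true or ( F ) or T
true or ( true ) or T
true or ( true ) or F
true or ( true ) or r

[E [E [E [T [F true]]] or [T [F ( [E [T [F true]]] )]]] or [T [F r]]]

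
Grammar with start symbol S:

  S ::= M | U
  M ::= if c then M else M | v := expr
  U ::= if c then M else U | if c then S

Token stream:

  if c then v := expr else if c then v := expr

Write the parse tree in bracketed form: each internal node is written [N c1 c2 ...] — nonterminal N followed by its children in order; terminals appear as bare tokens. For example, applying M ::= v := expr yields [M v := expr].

S
U
if c then M else U
if c then v := expr else U
if c then v := expr else if c then S
if c then v := expr else if c then M
if c then v := expr else if c then v := expr

[S [U if c then [M v := expr] else [U if c then [S [M v := expr]]]]]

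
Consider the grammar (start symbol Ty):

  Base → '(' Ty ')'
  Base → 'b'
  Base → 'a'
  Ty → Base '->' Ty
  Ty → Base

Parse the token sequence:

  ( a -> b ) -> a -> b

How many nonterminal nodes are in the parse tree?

10

[Ty [Base ( [Ty [Base a] -> [Ty [Base b]]] )] -> [Ty [Base a] -> [Ty [Base b]]]]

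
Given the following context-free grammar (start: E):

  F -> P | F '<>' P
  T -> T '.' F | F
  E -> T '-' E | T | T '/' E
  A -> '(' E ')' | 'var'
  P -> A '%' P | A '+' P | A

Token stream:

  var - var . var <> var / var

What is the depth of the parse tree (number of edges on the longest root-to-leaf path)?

7

[E [T [F [P [A var]]]] - [E [T [T [F [P [A var]]]] . [F [F [P [A var]]] <> [P [A var]]]] / [E [T [F [P [A var]]]]]]]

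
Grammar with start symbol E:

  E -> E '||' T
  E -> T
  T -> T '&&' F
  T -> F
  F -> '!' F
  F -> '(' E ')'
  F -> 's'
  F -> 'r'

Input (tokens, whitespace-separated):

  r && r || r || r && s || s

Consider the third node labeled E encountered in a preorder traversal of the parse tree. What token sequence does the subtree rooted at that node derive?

r && r || r

[E [E [E [E [T [T [F r]] && [F r]]] || [T [F r]]] || [T [T [F r]] && [F s]]] || [T [F s]]]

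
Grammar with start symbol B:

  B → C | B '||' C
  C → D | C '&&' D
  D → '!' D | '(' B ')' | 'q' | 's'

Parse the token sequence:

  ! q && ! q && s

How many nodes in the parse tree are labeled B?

[B [C [C [C [D ! [D q]]] && [D ! [D q]]] && [D s]]]

1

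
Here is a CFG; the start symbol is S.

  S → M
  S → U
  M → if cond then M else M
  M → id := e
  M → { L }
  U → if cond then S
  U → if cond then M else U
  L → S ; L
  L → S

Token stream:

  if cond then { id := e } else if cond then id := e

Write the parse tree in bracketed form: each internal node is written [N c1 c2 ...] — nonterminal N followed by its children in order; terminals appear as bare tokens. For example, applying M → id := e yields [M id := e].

[S [U if cond then [M { [L [S [M id := e]]] }] else [U if cond then [S [M id := e]]]]]

S
U
if cond then M else U
if cond then { L } else U
if cond then { S } else U
if cond then { M } else U
if cond then { id := e } else U
if cond then { id := e } else if cond then S
if cond then { id := e } else if cond then M
if cond then { id := e } else if cond then id := e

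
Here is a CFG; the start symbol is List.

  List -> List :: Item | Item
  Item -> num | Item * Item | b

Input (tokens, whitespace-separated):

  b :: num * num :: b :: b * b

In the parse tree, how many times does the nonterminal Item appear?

8

[List [List [List [List [Item b]] :: [Item [Item num] * [Item num]]] :: [Item b]] :: [Item [Item b] * [Item b]]]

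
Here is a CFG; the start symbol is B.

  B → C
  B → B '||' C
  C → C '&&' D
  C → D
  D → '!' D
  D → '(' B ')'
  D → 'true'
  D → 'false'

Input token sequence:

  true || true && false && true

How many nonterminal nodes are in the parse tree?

[B [B [C [D true]]] || [C [C [C [D true]] && [D false]] && [D true]]]

10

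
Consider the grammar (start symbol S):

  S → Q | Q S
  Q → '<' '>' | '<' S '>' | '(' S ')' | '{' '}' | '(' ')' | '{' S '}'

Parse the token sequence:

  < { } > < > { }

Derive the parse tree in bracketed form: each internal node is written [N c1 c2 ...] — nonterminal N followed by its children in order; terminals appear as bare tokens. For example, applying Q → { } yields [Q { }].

[S [Q < [S [Q { }]] >] [S [Q < >] [S [Q { }]]]]

S
Q S
< S > S
< Q > S
< { } > S
< { } > Q S
< { } > < > S
< { } > < > Q
< { } > < > { }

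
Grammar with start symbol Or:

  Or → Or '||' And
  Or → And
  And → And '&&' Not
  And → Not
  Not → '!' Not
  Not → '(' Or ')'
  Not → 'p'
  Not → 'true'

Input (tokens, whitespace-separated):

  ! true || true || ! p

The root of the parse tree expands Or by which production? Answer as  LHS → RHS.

[Or [Or [Or [And [Not ! [Not true]]]] || [And [Not true]]] || [And [Not ! [Not p]]]]

Or → Or '||' And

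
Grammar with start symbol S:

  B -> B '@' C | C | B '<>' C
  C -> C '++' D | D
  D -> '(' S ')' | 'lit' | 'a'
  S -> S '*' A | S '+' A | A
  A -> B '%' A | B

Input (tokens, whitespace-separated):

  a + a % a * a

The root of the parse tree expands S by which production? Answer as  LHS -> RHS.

[S [S [S [A [B [C [D a]]]]] + [A [B [C [D a]]] % [A [B [C [D a]]]]]] * [A [B [C [D a]]]]]

S -> S '*' A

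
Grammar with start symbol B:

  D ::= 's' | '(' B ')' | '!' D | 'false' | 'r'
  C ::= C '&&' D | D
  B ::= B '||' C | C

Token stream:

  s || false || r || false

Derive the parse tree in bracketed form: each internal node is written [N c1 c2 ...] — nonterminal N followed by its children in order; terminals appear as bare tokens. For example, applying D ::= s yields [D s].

B
B || C
B || C || C
B || C || C || C
C || C || C || C
D || C || C || C
s || C || C || C
s || D || C || C
s || false || C || C
s || false || D || C
s || false || r || C
s || false || r || D
s || false || r || false

[B [B [B [B [C [D s]]] || [C [D false]]] || [C [D r]]] || [C [D false]]]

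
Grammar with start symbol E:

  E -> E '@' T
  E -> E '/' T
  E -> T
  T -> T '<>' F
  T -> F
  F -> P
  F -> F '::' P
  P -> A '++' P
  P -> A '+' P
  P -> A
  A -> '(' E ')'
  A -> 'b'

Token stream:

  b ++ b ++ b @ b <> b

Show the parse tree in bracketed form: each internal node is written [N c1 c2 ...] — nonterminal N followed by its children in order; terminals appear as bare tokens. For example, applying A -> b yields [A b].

E
E @ T
T @ T
F @ T
P @ T
A ++ P @ T
b ++ P @ T
b ++ A ++ P @ T
b ++ b ++ P @ T
b ++ b ++ A @ T
b ++ b ++ b @ T
b ++ b ++ b @ T <> F
b ++ b ++ b @ F <> F
b ++ b ++ b @ P <> F
b ++ b ++ b @ A <> F
b ++ b ++ b @ b <> F
b ++ b ++ b @ b <> P
b ++ b ++ b @ b <> A
b ++ b ++ b @ b <> b

[E [E [T [F [P [A b] ++ [P [A b] ++ [P [A b]]]]]]] @ [T [T [F [P [A b]]]] <> [F [P [A b]]]]]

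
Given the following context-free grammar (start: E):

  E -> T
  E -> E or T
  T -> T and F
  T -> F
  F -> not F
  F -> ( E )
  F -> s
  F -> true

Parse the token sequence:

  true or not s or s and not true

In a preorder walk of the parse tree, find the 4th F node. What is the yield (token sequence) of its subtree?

[E [E [E [T [F true]]] or [T [F not [F s]]]] or [T [T [F s]] and [F not [F true]]]]

s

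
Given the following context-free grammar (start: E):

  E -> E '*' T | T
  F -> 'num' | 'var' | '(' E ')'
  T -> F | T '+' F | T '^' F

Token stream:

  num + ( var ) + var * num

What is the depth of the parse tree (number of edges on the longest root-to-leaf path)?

8

[E [E [T [T [T [F num]] + [F ( [E [T [F var]]] )]] + [F var]]] * [T [F num]]]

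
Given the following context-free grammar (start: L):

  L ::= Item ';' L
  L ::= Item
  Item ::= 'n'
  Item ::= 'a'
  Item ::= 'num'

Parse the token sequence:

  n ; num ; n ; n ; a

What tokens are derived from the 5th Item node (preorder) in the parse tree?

[L [Item n] ; [L [Item num] ; [L [Item n] ; [L [Item n] ; [L [Item a]]]]]]

a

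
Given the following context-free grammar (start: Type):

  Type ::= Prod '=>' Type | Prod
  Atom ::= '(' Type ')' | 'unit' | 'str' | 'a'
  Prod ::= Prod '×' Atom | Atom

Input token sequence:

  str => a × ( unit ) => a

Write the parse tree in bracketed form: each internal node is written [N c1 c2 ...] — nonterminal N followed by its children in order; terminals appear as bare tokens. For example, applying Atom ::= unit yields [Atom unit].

[Type [Prod [Atom str]] => [Type [Prod [Prod [Atom a]] × [Atom ( [Type [Prod [Atom unit]]] )]] => [Type [Prod [Atom a]]]]]

Type
Prod => Type
Atom => Type
str => Type
str => Prod => Type
str => Prod × Atom => Type
str => Atom × Atom => Type
str => a × Atom => Type
str => a × ( Type ) => Type
str => a × ( Prod ) => Type
str => a × ( Atom ) => Type
str => a × ( unit ) => Type
str => a × ( unit ) => Prod
str => a × ( unit ) => Atom
str => a × ( unit ) => a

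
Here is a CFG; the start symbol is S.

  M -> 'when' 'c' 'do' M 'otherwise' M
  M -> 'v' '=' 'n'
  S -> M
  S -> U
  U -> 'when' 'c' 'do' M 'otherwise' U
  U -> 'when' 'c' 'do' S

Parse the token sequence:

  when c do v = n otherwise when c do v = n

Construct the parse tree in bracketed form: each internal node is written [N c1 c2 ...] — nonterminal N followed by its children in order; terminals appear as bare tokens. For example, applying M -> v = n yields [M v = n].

[S [U when c do [M v = n] otherwise [U when c do [S [M v = n]]]]]

S
U
when c do M otherwise U
when c do v = n otherwise U
when c do v = n otherwise when c do S
when c do v = n otherwise when c do M
when c do v = n otherwise when c do v = n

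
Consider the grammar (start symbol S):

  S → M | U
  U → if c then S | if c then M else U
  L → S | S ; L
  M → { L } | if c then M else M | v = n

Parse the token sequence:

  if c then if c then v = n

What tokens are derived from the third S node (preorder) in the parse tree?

[S [U if c then [S [U if c then [S [M v = n]]]]]]

v = n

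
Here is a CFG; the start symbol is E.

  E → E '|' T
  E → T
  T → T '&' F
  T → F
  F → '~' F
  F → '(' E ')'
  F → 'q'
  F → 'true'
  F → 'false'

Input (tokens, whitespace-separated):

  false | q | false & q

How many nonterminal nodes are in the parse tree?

11

[E [E [E [T [F false]]] | [T [F q]]] | [T [T [F false]] & [F q]]]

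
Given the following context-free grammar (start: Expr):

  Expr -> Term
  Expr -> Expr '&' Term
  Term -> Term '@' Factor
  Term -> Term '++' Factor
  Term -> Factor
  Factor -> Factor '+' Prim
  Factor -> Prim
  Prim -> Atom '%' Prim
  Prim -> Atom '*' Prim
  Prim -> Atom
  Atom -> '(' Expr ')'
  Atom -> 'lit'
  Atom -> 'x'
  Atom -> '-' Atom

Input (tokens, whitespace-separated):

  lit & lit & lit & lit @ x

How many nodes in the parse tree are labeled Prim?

5

[Expr [Expr [Expr [Expr [Term [Factor [Prim [Atom lit]]]]] & [Term [Factor [Prim [Atom lit]]]]] & [Term [Factor [Prim [Atom lit]]]]] & [Term [Term [Factor [Prim [Atom lit]]]] @ [Factor [Prim [Atom x]]]]]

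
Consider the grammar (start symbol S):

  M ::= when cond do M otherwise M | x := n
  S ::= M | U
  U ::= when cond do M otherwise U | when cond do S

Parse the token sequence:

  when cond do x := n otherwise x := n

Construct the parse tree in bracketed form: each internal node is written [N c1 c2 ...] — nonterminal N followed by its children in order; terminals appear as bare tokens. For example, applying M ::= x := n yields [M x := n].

S
M
when cond do M otherwise M
when cond do x := n otherwise M
when cond do x := n otherwise x := n

[S [M when cond do [M x := n] otherwise [M x := n]]]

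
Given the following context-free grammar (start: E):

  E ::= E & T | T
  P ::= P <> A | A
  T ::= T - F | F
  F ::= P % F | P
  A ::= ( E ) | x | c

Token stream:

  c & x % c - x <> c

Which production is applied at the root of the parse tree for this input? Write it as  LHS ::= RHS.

E ::= E & T

[E [E [T [F [P [A c]]]]] & [T [T [F [P [A x]] % [F [P [A c]]]]] - [F [P [P [A x]] <> [A c]]]]]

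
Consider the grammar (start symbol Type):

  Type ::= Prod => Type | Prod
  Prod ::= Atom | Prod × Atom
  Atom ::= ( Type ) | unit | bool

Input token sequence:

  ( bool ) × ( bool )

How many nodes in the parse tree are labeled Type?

[Type [Prod [Prod [Atom ( [Type [Prod [Atom bool]]] )]] × [Atom ( [Type [Prod [Atom bool]]] )]]]

3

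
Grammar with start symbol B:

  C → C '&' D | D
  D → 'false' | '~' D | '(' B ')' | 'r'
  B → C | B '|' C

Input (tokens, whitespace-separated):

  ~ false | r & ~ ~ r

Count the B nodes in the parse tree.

[B [B [C [D ~ [D false]]]] | [C [C [D r]] & [D ~ [D ~ [D r]]]]]

2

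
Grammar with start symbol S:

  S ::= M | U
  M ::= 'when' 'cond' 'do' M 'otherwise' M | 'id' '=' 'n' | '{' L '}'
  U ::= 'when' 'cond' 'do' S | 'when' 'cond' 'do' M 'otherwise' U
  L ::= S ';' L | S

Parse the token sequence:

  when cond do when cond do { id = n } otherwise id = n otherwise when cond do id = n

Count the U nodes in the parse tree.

[S [U when cond do [M when cond do [M { [L [S [M id = n]]] }] otherwise [M id = n]] otherwise [U when cond do [S [M id = n]]]]]

2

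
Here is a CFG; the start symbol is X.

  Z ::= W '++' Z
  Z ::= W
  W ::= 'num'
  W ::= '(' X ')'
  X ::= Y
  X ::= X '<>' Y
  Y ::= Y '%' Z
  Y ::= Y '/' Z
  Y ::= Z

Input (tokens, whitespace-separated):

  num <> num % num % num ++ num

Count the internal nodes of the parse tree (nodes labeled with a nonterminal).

16

[X [X [Y [Z [W num]]]] <> [Y [Y [Y [Z [W num]]] % [Z [W num]]] % [Z [W num] ++ [Z [W num]]]]]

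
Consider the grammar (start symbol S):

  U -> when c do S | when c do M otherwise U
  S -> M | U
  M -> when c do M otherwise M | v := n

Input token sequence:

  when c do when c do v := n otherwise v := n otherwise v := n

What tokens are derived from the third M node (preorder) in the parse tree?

[S [M when c do [M when c do [M v := n] otherwise [M v := n]] otherwise [M v := n]]]

v := n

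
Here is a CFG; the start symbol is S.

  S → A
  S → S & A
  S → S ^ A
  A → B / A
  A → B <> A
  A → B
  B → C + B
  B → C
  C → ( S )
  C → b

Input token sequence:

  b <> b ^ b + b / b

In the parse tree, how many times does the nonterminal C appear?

5

[S [S [A [B [C b]] <> [A [B [C b]]]]] ^ [A [B [C b] + [B [C b]]] / [A [B [C b]]]]]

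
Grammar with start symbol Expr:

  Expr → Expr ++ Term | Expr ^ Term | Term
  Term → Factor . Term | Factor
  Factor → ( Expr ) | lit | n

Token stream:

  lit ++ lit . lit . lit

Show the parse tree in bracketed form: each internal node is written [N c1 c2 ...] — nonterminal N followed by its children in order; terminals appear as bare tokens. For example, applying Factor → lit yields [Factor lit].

Expr
Expr ++ Term
Term ++ Term
Factor ++ Term
lit ++ Term
lit ++ Factor . Term
lit ++ lit . Term
lit ++ lit . Factor . Term
lit ++ lit . lit . Term
lit ++ lit . lit . Factor
lit ++ lit . lit . lit

[Expr [Expr [Term [Factor lit]]] ++ [Term [Factor lit] . [Term [Factor lit] . [Term [Factor lit]]]]]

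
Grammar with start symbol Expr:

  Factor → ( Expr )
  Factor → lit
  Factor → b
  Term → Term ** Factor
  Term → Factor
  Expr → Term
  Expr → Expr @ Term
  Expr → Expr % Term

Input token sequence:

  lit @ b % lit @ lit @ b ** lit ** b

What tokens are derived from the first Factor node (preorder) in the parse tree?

lit

[Expr [Expr [Expr [Expr [Expr [Term [Factor lit]]] @ [Term [Factor b]]] % [Term [Factor lit]]] @ [Term [Factor lit]]] @ [Term [Term [Term [Factor b]] ** [Factor lit]] ** [Factor b]]]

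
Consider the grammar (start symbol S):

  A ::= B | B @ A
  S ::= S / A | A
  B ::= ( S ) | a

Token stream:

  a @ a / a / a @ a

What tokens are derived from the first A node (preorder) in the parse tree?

[S [S [S [A [B a] @ [A [B a]]]] / [A [B a]]] / [A [B a] @ [A [B a]]]]

a @ a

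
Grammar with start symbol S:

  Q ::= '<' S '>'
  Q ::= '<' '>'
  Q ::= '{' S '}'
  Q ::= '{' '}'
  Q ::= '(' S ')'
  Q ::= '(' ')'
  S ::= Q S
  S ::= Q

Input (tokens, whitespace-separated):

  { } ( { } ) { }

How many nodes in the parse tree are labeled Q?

4

[S [Q { }] [S [Q ( [S [Q { }]] )] [S [Q { }]]]]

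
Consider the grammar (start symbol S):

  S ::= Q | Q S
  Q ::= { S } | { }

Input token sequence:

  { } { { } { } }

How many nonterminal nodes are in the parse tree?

[S [Q { }] [S [Q { [S [Q { }] [S [Q { }]]] }]]]

8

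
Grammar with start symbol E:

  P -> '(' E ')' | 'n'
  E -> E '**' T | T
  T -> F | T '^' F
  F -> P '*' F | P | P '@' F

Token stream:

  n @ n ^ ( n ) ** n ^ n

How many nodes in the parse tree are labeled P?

[E [E [T [T [F [P n] @ [F [P n]]]] ^ [F [P ( [E [T [F [P n]]]] )]]]] ** [T [T [F [P n]]] ^ [F [P n]]]]

6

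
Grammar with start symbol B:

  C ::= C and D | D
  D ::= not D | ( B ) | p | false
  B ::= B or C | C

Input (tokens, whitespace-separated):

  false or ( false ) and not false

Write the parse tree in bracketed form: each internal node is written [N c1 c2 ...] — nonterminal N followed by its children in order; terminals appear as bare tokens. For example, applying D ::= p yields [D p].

B
B or C
C or C
D or C
false or C
false or C and D
false or D and D
false or ( B ) and D
false or ( C ) and D
false or ( D ) and D
false or ( false ) and D
false or ( false ) and not D
false or ( false ) and not false

[B [B [C [D false]]] or [C [C [D ( [B [C [D false]]] )]] and [D not [D false]]]]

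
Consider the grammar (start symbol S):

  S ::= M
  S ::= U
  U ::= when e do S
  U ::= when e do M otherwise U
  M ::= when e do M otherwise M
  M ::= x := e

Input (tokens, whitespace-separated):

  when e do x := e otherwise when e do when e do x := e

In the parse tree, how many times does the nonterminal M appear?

[S [U when e do [M x := e] otherwise [U when e do [S [U when e do [S [M x := e]]]]]]]

2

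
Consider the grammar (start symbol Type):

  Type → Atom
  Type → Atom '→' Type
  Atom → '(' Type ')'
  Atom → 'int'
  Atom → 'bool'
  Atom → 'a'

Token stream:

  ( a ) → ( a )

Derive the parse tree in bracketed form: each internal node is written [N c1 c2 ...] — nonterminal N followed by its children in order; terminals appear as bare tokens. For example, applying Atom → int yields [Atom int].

Type
Atom → Type
( Type ) → Type
( Atom ) → Type
( a ) → Type
( a ) → Atom
( a ) → ( Type )
( a ) → ( Atom )
( a ) → ( a )

[Type [Atom ( [Type [Atom a]] )] → [Type [Atom ( [Type [Atom a]] )]]]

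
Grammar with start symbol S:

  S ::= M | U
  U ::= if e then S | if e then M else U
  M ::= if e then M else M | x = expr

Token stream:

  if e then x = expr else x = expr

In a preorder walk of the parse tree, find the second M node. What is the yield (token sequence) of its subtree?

[S [M if e then [M x = expr] else [M x = expr]]]

x = expr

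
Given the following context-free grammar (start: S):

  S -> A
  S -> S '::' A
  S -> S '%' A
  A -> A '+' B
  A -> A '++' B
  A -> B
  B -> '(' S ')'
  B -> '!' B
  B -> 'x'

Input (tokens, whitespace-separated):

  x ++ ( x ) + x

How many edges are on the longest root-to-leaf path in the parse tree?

[S [A [A [A [B x]] ++ [B ( [S [A [B x]]] )]] + [B x]]]

7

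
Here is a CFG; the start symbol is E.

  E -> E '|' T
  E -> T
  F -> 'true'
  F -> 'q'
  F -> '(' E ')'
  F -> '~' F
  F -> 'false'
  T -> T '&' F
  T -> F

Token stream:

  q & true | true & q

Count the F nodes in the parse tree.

[E [E [T [T [F q]] & [F true]]] | [T [T [F true]] & [F q]]]

4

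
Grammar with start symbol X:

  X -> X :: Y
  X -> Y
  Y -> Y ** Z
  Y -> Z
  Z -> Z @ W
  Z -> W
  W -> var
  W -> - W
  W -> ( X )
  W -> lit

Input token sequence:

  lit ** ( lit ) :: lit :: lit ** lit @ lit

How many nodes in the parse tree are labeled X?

[X [X [X [Y [Y [Z [W lit]]] ** [Z [W ( [X [Y [Z [W lit]]]] )]]]] :: [Y [Z [W lit]]]] :: [Y [Y [Z [W lit]]] ** [Z [Z [W lit]] @ [W lit]]]]

4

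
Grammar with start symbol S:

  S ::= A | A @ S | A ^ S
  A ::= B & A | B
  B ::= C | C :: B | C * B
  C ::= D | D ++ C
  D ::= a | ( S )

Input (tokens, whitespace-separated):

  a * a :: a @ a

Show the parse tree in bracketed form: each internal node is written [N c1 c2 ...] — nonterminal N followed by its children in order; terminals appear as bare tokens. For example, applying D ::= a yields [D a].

S
A @ S
B @ S
C * B @ S
D * B @ S
a * B @ S
a * C :: B @ S
a * D :: B @ S
a * a :: B @ S
a * a :: C @ S
a * a :: D @ S
a * a :: a @ S
a * a :: a @ A
a * a :: a @ B
a * a :: a @ C
a * a :: a @ D
a * a :: a @ a

[S [A [B [C [D a]] * [B [C [D a]] :: [B [C [D a]]]]]] @ [S [A [B [C [D a]]]]]]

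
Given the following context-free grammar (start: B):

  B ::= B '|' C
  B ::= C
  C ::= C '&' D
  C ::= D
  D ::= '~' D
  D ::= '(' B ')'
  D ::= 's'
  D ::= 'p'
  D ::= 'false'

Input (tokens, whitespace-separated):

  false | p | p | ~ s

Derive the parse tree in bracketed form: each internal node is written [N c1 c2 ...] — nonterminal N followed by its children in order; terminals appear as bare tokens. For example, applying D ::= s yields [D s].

[B [B [B [B [C [D false]]] | [C [D p]]] | [C [D p]]] | [C [D ~ [D s]]]]

B
B | C
B | C | C
B | C | C | C
C | C | C | C
D | C | C | C
false | C | C | C
false | D | C | C
false | p | C | C
false | p | D | C
false | p | p | C
false | p | p | D
false | p | p | ~ D
false | p | p | ~ s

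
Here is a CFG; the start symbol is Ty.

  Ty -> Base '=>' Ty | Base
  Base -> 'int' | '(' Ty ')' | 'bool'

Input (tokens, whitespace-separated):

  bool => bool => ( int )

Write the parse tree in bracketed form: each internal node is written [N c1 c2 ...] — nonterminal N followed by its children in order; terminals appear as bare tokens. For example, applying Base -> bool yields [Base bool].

Ty
Base => Ty
bool => Ty
bool => Base => Ty
bool => bool => Ty
bool => bool => Base
bool => bool => ( Ty )
bool => bool => ( Base )
bool => bool => ( int )

[Ty [Base bool] => [Ty [Base bool] => [Ty [Base ( [Ty [Base int]] )]]]]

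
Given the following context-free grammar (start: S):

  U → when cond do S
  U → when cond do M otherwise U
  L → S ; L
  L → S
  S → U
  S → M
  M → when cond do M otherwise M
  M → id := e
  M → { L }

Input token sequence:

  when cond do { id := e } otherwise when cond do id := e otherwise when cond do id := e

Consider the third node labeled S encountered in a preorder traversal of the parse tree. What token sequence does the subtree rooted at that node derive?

id := e

[S [U when cond do [M { [L [S [M id := e]]] }] otherwise [U when cond do [M id := e] otherwise [U when cond do [S [M id := e]]]]]]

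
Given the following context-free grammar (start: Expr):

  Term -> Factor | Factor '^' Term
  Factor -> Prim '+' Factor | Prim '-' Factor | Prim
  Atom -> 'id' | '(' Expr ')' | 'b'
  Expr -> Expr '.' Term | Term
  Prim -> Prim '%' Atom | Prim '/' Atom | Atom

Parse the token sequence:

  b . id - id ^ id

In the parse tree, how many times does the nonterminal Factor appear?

4

[Expr [Expr [Term [Factor [Prim [Atom b]]]]] . [Term [Factor [Prim [Atom id]] - [Factor [Prim [Atom id]]]] ^ [Term [Factor [Prim [Atom id]]]]]]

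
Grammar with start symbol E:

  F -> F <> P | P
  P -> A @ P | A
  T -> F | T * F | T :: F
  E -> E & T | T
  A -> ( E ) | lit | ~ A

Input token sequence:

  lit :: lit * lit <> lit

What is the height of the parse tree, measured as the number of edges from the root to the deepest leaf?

[E [T [T [T [F [P [A lit]]]] :: [F [P [A lit]]]] * [F [F [P [A lit]]] <> [P [A lit]]]]]

7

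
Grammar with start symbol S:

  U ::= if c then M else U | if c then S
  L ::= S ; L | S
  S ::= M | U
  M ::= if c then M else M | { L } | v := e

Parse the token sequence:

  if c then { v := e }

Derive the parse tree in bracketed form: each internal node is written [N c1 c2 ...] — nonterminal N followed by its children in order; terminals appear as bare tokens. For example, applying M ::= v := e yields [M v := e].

[S [U if c then [S [M { [L [S [M v := e]]] }]]]]

S
U
if c then S
if c then M
if c then { L }
if c then { S }
if c then { M }
if c then { v := e }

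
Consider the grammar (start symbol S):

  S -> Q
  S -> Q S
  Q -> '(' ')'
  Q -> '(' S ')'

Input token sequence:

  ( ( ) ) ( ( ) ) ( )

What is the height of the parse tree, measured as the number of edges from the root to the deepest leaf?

5

[S [Q ( [S [Q ( )]] )] [S [Q ( [S [Q ( )]] )] [S [Q ( )]]]]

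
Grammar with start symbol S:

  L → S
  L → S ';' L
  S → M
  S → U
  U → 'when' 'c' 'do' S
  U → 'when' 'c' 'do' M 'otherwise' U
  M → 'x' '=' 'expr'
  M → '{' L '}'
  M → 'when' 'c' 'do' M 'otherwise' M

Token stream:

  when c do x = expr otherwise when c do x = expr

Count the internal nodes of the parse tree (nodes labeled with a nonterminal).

[S [U when c do [M x = expr] otherwise [U when c do [S [M x = expr]]]]]

6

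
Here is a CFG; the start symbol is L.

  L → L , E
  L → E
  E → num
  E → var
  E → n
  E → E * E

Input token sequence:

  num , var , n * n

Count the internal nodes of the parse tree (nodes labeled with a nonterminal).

[L [L [L [E num]] , [E var]] , [E [E n] * [E n]]]

8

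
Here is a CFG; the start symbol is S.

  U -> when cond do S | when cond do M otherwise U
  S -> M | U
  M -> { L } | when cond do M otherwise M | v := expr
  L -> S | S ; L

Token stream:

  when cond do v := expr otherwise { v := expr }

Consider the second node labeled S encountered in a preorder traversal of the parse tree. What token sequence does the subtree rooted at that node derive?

[S [M when cond do [M v := expr] otherwise [M { [L [S [M v := expr]]] }]]]

v := expr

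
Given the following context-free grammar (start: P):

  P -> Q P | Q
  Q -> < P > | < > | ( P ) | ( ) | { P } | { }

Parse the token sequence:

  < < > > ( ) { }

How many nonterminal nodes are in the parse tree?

8

[P [Q < [P [Q < >]] >] [P [Q ( )] [P [Q { }]]]]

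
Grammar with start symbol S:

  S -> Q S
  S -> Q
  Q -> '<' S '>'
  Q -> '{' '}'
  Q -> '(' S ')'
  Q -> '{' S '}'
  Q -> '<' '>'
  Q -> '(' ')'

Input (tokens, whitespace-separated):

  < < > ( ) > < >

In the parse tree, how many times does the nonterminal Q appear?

[S [Q < [S [Q < >] [S [Q ( )]]] >] [S [Q < >]]]

4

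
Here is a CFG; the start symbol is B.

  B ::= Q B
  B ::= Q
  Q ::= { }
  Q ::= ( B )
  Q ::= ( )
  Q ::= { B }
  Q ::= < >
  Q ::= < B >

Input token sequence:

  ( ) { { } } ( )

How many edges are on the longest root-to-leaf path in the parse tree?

5

[B [Q ( )] [B [Q { [B [Q { }]] }] [B [Q ( )]]]]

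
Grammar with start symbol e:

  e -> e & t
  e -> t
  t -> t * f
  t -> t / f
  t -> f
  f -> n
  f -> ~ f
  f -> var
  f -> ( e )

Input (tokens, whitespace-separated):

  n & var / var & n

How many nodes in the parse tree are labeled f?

4

[e [e [e [t [f n]]] & [t [t [f var]] / [f var]]] & [t [f n]]]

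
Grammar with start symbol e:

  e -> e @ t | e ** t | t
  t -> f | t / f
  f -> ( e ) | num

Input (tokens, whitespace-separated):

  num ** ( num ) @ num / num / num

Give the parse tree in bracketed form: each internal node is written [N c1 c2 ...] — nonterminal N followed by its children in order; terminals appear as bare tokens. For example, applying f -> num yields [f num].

[e [e [e [t [f num]]] ** [t [f ( [e [t [f num]]] )]]] @ [t [t [t [f num]] / [f num]] / [f num]]]

e
e @ t
e ** t @ t
t ** t @ t
f ** t @ t
num ** t @ t
num ** f @ t
num ** ( e ) @ t
num ** ( t ) @ t
num ** ( f ) @ t
num ** ( num ) @ t
num ** ( num ) @ t / f
num ** ( num ) @ t / f / f
num ** ( num ) @ f / f / f
num ** ( num ) @ num / f / f
num ** ( num ) @ num / num / f
num ** ( num ) @ num / num / num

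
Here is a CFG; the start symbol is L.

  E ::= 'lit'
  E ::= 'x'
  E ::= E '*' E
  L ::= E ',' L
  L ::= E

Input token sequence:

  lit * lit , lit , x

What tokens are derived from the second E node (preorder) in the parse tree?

lit

[L [E [E lit] * [E lit]] , [L [E lit] , [L [E x]]]]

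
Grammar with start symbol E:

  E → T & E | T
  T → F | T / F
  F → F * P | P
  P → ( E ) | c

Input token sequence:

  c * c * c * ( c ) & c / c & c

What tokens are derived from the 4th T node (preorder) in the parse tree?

[E [T [F [F [F [F [P c]] * [P c]] * [P c]] * [P ( [E [T [F [P c]]]] )]]] & [E [T [T [F [P c]]] / [F [P c]]] & [E [T [F [P c]]]]]]

c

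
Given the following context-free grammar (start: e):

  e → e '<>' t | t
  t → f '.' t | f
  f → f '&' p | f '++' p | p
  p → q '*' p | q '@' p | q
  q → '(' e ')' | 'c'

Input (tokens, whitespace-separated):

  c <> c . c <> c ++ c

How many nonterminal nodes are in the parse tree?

[e [e [e [t [f [p [q c]]]]] <> [t [f [p [q c]]] . [t [f [p [q c]]]]]] <> [t [f [f [p [q c]]] ++ [p [q c]]]]]

22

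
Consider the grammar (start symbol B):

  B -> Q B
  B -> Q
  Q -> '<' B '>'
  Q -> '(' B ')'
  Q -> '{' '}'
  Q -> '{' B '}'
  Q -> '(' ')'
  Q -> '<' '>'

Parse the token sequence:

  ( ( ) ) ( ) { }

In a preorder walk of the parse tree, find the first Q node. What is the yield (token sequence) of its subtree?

( ( ) )

[B [Q ( [B [Q ( )]] )] [B [Q ( )] [B [Q { }]]]]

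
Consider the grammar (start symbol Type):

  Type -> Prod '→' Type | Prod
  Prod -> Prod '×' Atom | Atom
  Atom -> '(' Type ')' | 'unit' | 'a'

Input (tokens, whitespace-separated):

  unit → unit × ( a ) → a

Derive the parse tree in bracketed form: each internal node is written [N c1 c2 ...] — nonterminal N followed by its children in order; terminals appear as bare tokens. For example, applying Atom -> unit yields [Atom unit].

[Type [Prod [Atom unit]] → [Type [Prod [Prod [Atom unit]] × [Atom ( [Type [Prod [Atom a]]] )]] → [Type [Prod [Atom a]]]]]

Type
Prod → Type
Atom → Type
unit → Type
unit → Prod → Type
unit → Prod × Atom → Type
unit → Atom × Atom → Type
unit → unit × Atom → Type
unit → unit × ( Type ) → Type
unit → unit × ( Prod ) → Type
unit → unit × ( Atom ) → Type
unit → unit × ( a ) → Type
unit → unit × ( a ) → Prod
unit → unit × ( a ) → Atom
unit → unit × ( a ) → a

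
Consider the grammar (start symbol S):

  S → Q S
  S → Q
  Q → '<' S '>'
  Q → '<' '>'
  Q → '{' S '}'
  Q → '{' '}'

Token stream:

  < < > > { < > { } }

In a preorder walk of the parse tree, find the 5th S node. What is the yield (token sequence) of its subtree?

[S [Q < [S [Q < >]] >] [S [Q { [S [Q < >] [S [Q { }]]] }]]]

{ }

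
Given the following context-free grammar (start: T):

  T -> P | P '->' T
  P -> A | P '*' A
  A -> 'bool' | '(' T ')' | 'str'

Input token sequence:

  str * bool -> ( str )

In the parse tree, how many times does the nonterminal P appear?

4

[T [P [P [A str]] * [A bool]] -> [T [P [A ( [T [P [A str]]] )]]]]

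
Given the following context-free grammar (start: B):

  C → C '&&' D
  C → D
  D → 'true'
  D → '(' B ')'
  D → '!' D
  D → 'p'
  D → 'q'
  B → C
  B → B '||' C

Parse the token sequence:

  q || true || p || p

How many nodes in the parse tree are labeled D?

[B [B [B [B [C [D q]]] || [C [D true]]] || [C [D p]]] || [C [D p]]]

4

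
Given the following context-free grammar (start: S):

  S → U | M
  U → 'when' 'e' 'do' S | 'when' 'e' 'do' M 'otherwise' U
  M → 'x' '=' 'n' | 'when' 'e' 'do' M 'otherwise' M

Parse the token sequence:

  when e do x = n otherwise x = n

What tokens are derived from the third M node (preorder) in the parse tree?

[S [M when e do [M x = n] otherwise [M x = n]]]

x = n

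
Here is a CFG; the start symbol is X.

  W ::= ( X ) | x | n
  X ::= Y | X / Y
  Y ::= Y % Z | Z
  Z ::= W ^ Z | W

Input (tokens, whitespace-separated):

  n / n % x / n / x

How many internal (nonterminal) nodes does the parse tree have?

19

[X [X [X [X [Y [Z [W n]]]] / [Y [Y [Z [W n]]] % [Z [W x]]]] / [Y [Z [W n]]]] / [Y [Z [W x]]]]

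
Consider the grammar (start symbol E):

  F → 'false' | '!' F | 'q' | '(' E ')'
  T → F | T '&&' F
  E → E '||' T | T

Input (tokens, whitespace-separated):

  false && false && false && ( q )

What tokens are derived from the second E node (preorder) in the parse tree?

[E [T [T [T [T [F false]] && [F false]] && [F false]] && [F ( [E [T [F q]]] )]]]

q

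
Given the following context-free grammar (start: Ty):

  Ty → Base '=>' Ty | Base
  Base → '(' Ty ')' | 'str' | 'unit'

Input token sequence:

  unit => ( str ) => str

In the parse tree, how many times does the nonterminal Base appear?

[Ty [Base unit] => [Ty [Base ( [Ty [Base str]] )] => [Ty [Base str]]]]

4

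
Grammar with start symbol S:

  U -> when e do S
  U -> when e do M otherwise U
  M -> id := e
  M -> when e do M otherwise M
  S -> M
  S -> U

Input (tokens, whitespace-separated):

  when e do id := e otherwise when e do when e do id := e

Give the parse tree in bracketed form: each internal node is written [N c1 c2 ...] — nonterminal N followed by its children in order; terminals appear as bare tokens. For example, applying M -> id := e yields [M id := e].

S
U
when e do M otherwise U
when e do id := e otherwise U
when e do id := e otherwise when e do S
when e do id := e otherwise when e do U
when e do id := e otherwise when e do when e do S
when e do id := e otherwise when e do when e do M
when e do id := e otherwise when e do when e do id := e

[S [U when e do [M id := e] otherwise [U when e do [S [U when e do [S [M id := e]]]]]]]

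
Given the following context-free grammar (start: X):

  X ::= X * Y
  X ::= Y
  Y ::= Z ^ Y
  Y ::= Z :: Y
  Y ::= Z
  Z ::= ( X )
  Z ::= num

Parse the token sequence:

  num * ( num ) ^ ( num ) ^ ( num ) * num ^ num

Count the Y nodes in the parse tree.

9

[X [X [X [Y [Z num]]] * [Y [Z ( [X [Y [Z num]]] )] ^ [Y [Z ( [X [Y [Z num]]] )] ^ [Y [Z ( [X [Y [Z num]]] )]]]]] * [Y [Z num] ^ [Y [Z num]]]]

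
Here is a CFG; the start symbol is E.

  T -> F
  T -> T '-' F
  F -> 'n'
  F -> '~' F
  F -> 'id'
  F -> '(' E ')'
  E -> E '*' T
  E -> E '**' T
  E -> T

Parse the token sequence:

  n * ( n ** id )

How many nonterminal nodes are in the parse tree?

[E [E [T [F n]]] * [T [F ( [E [E [T [F n]]] ** [T [F id]]] )]]]

12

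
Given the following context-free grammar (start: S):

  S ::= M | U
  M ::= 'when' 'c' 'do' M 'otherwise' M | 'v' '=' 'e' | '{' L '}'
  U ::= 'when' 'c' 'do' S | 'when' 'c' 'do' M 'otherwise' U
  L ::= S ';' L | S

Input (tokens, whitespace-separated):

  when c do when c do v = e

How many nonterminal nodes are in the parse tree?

[S [U when c do [S [U when c do [S [M v = e]]]]]]

6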